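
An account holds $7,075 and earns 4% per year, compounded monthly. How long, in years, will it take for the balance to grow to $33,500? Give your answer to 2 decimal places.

38.94 years

We need (1 + 0.00333333)^(12t) = 4.735, so 12t = ln 4.735 / ln 1.003333 ≈ 467.2705.
t ≈ 467.2705/12 = 38.9392 years.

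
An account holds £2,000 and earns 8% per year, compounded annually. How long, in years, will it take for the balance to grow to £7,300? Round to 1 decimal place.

16.8 years

(1 + 0.08)^t = 7,300/2,000 = 3.65.
t·ln(1 + 0.08) = ln(3.65); t = 1.2947/0.076961 ≈ 16.8232.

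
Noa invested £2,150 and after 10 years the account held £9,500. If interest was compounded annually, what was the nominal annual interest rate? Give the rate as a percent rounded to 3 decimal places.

(1 + r)^10 = 9,500/2,150 = 4.4186.
1 + r = 4.4186^(1/10) ≈ 1.160188, so r ≈ 0.160188.
r ≈ 16.01884%.

16.019%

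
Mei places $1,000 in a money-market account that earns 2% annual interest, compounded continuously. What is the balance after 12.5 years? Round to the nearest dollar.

$1,284

A = P·e^(rt) = 1,000·e^(0.02·12.5) = 1,000·e^0.25.
e^0.25 ≈ 1.284025417, so A ≈ 1,284.0254.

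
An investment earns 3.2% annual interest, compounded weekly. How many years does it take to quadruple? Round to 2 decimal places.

(1 + 0.000615385)^(52t) = 4.
52t = ln 4 / ln(1 + 0.000615385) ≈ 1.3863/0.000615195 ≈ 2253.4214.
t ≈ 43.3350.

43.34 years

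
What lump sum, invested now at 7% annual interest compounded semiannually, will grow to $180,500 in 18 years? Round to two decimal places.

$52,314.81

Growth factor = (1 + 0.035)^36 ≈ 3.45026611146.
P = 180,500/3.45026611146 ≈ 52,314.8053.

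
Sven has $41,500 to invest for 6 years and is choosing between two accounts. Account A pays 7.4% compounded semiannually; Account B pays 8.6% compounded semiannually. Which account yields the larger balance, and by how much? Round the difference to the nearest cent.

Account B, by $4,600.59

Account A growth factor: (1 + 0.037)^12 ≈ 1.5464827378; balance ≈ 64,179.0336.
Account B growth factor: (1 + 0.043)^12 ≈ 1.6573403393; balance ≈ 68,779.6241.
Account B is larger by 4,600.5905.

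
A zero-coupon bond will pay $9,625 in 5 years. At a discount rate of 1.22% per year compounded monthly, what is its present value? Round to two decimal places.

$9,055.70

Periodic rate = 1.22%/12 = 0.00101667; 60 periods.
P = 9,625/(1 + 0.0122/12)^60 ≈ 9,625/1.062865978 ≈ 9,055.7043.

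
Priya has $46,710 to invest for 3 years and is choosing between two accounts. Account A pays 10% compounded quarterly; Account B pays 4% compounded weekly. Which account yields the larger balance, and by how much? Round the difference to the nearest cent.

A: (1 + 0.025)^12 ≈ 1.3448888242, so 46,710 × 1.3448888242 ≈ 62,819.7570.
B: (1 + 0.04/52)^156 ≈ 1.1274448411, so 46,710 × 1.1274448411 ≈ 52,662.9485.
Difference ≈ 10,156.8085 in favor of A.

Account A, by $10,156.81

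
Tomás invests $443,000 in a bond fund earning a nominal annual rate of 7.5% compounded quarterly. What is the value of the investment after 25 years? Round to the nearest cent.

$2,839,003.32

Periodic rate = 7.5%/4 = 0.01875; periods = 4·25 = 100.
A = 443,000·(1 + 0.01875)^100 ≈ 443,000·6.408585381692 ≈ 2,839,003.3241.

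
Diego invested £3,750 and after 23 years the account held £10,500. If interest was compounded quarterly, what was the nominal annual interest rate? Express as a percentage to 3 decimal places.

(1 + r/4)^92 = 10,500/3,750 = 2.8.
1 + r/4 = 2.8^(1/92) ≈ 1.011254, so r/4 ≈ 0.0112544.
r ≈ 4·0.0112544 = 4.50175%.

4.502%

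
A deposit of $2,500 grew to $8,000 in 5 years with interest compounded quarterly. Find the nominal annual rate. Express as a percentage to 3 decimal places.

(1 + r/4)^20 = 8,000/2,500 = 3.2.
1 + r/4 = 3.2^(1/20) ≈ 1.059882, so r/4 ≈ 0.059882.
r ≈ 4·0.059882 = 23.95278%.

23.953%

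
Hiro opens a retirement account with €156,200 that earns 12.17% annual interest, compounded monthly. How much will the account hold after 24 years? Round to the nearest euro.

Growth factor = (1 + 0.1217/12)^288 ≈ 18.28513605781.
A ≈ 156,200 × 18.28513605781 ≈ 2,856,138.2522.

€2,856,138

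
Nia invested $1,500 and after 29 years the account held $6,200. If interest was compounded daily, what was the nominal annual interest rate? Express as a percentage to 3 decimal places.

(1 + r/365)^10585 = 6,200/1,500 = 4.13333.
1 + r/365 = 4.13333^(1/10585) ≈ 1.000134, so r/365 ≈ 0.000134075.
r ≈ 365·0.000134075 = 4.89372%.

4.894%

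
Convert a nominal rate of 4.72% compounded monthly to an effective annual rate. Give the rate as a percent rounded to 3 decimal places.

4.823%

One year is 12 periods at 0.00393333 each: (1 + 0.00393333)^12 ≈ 1.048235.
EAR = 1.048235 − 1 ≈ 4.82346%.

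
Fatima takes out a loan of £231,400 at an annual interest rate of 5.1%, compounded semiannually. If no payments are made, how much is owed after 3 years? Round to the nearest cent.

£269,139.44

Periodic rate = 5.1%/2 = 0.0255; periods = 2·3 = 6.
A = 231,400·(1 + 0.0255)^6 ≈ 231,400·1.16309178484 ≈ 269,139.4390.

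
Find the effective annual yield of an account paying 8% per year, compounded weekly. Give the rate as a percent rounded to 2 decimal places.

8.32%

One year is 52 periods at 0.00153846 each: (1 + 0.00153846)^52 ≈ 1.08322.
EAR = 1.08322 − 1 ≈ 8.32205%.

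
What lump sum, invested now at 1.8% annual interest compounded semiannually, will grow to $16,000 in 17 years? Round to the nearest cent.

Growth factor = (1 + 0.009)^34 ≈ 1.3561247809.
P = 16,000/1.3561247809 ≈ 11,798.3243.

$11,798.32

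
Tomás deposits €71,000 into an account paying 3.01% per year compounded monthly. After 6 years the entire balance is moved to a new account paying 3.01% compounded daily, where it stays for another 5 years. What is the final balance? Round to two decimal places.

€98,844.46

After 6 years at 3.01%: 71,000 × 1.1976650571 ≈ 85,034.2191.
Then 5 years at 3.01%: 85,034.2191 × 1.1624080921 ≈ 98,844.4643.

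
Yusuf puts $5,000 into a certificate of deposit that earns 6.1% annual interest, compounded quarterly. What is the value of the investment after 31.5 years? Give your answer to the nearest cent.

Growth factor = (1 + 0.01525)^126 ≈ 6.7328318525.
A ≈ 5,000 × 6.7328318525 ≈ 33,664.1593.

$33,664.16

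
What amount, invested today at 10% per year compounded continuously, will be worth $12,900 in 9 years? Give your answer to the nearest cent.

P = A·e^(−rt) = 12,900·e^(−0.9).
e^(−0.9) ≈ 0.40656965974, so P ≈ 5,244.7486.

$5,244.75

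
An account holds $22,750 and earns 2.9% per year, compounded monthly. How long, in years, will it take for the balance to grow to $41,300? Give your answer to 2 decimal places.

We need (1 + 0.00241667)^(12t) = 1.8154, so 12t = ln 1.8154 / ln 1.002417 ≈ 247.0418.
t ≈ 247.0418/12 = 20.5868 years.

20.59 years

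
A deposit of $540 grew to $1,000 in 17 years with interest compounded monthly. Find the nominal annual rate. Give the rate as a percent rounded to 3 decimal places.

(1 + r/12)^204 = 1,000/540 = 1.85185.
1 + r/12 = 1.85185^(1/204) ≈ 1.003025, so r/12 ≈ 0.00302509.
r ≈ 12·0.00302509 = 3.63010%.

3.630%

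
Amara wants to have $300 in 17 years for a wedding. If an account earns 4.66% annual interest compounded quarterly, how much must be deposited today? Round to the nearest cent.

Growth factor = (1 + 0.01165)^68 ≈ 2.1981607.
P = 300/2.1981607 ≈ 136.4777.

$136.48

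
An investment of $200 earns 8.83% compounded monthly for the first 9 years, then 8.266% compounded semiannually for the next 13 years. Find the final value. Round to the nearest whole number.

Phase 1: 200·(1 + 0.0883/12)^108 ≈ 441.4690.
Phase 2: 441.4690·(1 + 0.04133)^26 ≈ 1,265.3134.

$1,265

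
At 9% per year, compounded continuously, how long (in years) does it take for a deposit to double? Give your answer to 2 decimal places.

e^(0.09t) = 2, so 0.09t = ln 2 ≈ 0.69315.
t ≈ 0.69315/0.09 ≈ 7.7016.

7.70 years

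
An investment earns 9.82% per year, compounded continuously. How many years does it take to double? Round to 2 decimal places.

7.06 years

e^(0.0982t) = 2, so 0.0982t = ln 2 ≈ 0.69315.
t ≈ 0.69315/0.0982 ≈ 7.0585.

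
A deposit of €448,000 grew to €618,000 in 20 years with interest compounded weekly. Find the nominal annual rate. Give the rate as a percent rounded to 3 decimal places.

The 1040-period growth factor is 618,000/448,000 = 1.37946.
r/52 = 1.37946^(1/1040) − 1 ≈ 0.00030937, so r ≈ 52·0.00030937 = 1.60872%.

1.609%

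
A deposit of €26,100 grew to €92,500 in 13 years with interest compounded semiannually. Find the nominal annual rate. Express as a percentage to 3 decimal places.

9.974%

The 26-period growth factor is 92,500/26,100 = 3.54406.
r/2 = 3.54406^(1/26) − 1 ≈ 0.0498679, so r ≈ 2·0.0498679 = 9.97358%.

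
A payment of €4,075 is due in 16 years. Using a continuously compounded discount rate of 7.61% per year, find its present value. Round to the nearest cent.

€1,205.95

P = A·e^(−rt) = 4,075·e^(−1.2176).
e^(−1.2176) ≈ 0.2959395703, so P ≈ 1,205.9537.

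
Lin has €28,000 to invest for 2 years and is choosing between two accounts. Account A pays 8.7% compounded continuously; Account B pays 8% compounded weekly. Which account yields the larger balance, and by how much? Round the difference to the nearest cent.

Account A growth factor: e^(0.087·2) = e^0.174 ≈ 1.1900555658; balance ≈ 33,321.5558.
Account B growth factor: (1 + 0.08/52)^104 ≈ 1.1733665957; balance ≈ 32,854.2647.
Account A is larger by 467.2912.

Account A, by €467.29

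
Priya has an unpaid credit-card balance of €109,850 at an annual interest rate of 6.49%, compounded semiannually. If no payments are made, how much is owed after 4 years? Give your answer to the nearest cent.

Periodic rate = 6.49%/2 = 0.03245; periods = 2·4 = 8.
A = 109,850·(1 + 0.03245)^8 ≈ 109,850·1.29107725108 ≈ 141,824.8360.

€141,824.84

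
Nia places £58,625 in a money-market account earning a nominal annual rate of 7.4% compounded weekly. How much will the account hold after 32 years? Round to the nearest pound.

£624,829

Growth factor = (1 + 0.074/52)^1664 ≈ 10.6580627743.
A ≈ 58,625 × 10.6580627743 ≈ 624,828.9301.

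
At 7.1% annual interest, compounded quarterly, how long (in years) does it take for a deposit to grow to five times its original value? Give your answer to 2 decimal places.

(1 + 0.01775)^(4t) = 5.
4t = ln 5 / ln(1 + 0.01775) ≈ 1.6094/0.0175943 ≈ 91.4749.
t ≈ 22.8687.

22.87 years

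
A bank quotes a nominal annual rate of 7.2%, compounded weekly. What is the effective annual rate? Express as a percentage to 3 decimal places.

EAR = (1 + 7.2%/52)^52 − 1 = (1 + 0.00138462)^52 − 1.
(1 + 0.00138462)^52 ≈ 1.074602, so EAR ≈ 7.46018%.

7.460%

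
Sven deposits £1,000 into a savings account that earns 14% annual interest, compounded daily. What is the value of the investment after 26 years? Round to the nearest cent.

£38,065.26

Periodic rate = 14%/365 = 0.000383562; periods = 365·26 = 9490.
A = 1,000·(1 + 0.14/365)^9490 ≈ 1,000·38.065261565 ≈ 38,065.2616.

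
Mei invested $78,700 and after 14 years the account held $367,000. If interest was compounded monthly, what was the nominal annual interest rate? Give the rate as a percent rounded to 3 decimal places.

11.049%

(1 + r/12)^168 = 367,000/78,700 = 4.66328.
1 + r/12 = 4.66328^(1/168) ≈ 1.009207, so r/12 ≈ 0.00920712.
r ≈ 12·0.00920712 = 11.04854%.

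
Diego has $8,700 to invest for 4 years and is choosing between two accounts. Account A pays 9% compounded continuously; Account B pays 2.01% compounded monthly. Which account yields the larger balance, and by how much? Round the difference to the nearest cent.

Account A, by $3,042.23

Account A growth factor: e^(0.09·4) = e^0.36 ≈ 1.4333294146; balance ≈ 12,469.9659.
Account B growth factor: (1 + 0.001675)^48 ≈ 1.083647581; balance ≈ 9,427.7340.
Account A is larger by 3,042.2320.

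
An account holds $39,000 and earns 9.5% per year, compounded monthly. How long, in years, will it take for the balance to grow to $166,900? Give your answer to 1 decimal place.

15.4 years

We need (1 + 0.00791667)^(12t) = 4.2795, so 12t = ln 4.2795 / ln 1.007917 ≈ 184.3680.
t ≈ 184.3680/12 = 15.3640 years.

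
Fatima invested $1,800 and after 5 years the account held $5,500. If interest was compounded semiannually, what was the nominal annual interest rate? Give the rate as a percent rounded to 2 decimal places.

23.63%

The 10-period growth factor is 5,500/1,800 = 3.05556.
r/2 = 3.05556^(1/10) − 1 ≈ 0.118173, so r ≈ 2·0.118173 = 23.63461%.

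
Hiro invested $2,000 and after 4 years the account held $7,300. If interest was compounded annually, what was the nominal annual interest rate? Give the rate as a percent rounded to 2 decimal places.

(1 + r)^4 = 7,300/2,000 = 3.65.
1 + r = 3.65^(1/4) ≈ 1.382207, so r ≈ 0.382207.
r ≈ 38.22074%.

38.22%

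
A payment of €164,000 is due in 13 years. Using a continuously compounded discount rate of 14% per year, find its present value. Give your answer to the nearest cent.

P = A·e^(−rt) = 164,000·e^(−1.82).
e^(−1.82) ≈ 0.162025750934, so P ≈ 26,572.2232.

€26,572.22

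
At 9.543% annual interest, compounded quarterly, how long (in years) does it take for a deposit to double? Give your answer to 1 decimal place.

(1 + 0.0238575)^(4t) = 2.
4t = ln 2 / ln(1 + 0.0238575) ≈ 0.69315/0.0235774 ≈ 29.3989.
t ≈ 7.3497.

7.3 years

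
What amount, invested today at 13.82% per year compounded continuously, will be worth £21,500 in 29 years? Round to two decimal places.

£390.73

P = A·e^(−rt) = 21,500·e^(−4.0078).
e^(−4.0078) ≈ 0.018173332621, so P ≈ 390.7267.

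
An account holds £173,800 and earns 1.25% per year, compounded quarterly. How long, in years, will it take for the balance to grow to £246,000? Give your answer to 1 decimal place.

27.8 years

We need (1 + 0.003125)^(4t) = 1.4154, so 4t = ln 1.4154 / ln 1.003125 ≈ 111.3500.
t ≈ 111.3500/4 = 27.8375 years.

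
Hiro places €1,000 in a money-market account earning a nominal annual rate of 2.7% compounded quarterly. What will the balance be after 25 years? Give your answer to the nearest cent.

€1,959.58

Periodic rate = 2.7%/4 = 0.00675; periods = 4·25 = 100.
A = 1,000·(1 + 0.00675)^100 ≈ 1,000·1.959583744 ≈ 1,959.5837.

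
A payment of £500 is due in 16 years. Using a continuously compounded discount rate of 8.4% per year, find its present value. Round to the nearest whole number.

£130

P = A·e^(−rt) = 500·e^(−1.344).
e^(−1.344) ≈ 0.260800378, so P ≈ 130.4002.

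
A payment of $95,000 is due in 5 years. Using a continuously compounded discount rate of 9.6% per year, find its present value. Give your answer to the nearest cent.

$58,784.42

P = A·e^(−rt) = 95,000·e^(−0.48).
e^(−0.48) ≈ 0.61878339181, so P ≈ 58,784.4222.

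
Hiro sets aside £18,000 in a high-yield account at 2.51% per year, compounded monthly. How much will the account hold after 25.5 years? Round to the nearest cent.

Growth factor = (1 + 0.0251/12)^306 ≈ 1.8953083564.
A ≈ 18,000 × 1.8953083564 ≈ 34,115.5504.

£34,115.55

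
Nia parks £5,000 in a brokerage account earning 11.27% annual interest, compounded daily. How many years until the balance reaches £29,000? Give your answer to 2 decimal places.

15.60 years

We need (1 + 0.000308767)^(365t) = 5.8, so 365t = ln 5.8 / ln 1.000309 ≈ 5694.0301.
t ≈ 5694.0301/365 = 15.6001 years.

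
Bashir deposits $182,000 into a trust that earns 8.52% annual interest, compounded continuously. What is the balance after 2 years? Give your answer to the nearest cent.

A = P·e^(rt) = 182,000·e^(0.0852·2) = 182,000·e^0.1704.
e^0.1704 ≈ 1.1857790681, so A ≈ 215,811.7904.

$215,811.79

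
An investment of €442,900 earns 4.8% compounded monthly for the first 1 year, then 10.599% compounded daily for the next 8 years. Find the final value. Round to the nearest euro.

€1,084,685

After 1 years at 4.8%: 442,900 × 1.049070207535 ≈ 464,633.1949.
Then 8 years at 10.599%: 464,633.1949 × 2.334498079604 ≈ 1,084,685.3013.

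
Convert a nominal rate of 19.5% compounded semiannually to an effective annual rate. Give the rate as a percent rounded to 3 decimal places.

EAR = (1 + 19.5%/2)^2 − 1 = (1 + 0.0975)^2 − 1.
(1 + 0.0975)^2 ≈ 1.204506, so EAR ≈ 20.45062%.

20.451%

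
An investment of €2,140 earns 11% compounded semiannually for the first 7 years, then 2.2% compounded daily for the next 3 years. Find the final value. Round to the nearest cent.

€4,837.39

After 7 years at 11%: 2,140 × 2.116091462 ≈ 4,528.4357.
Then 3 years at 2.2%: 4,528.4357 × 1.068224593 ≈ 4,837.3864.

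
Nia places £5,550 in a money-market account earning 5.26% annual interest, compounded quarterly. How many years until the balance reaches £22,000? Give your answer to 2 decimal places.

26.36 years

We need (1 + 0.01315)^(4t) = 3.964, so 4t = ln 3.964 / ln 1.01315 ≈ 105.4205.
t ≈ 105.4205/4 = 26.3551 years.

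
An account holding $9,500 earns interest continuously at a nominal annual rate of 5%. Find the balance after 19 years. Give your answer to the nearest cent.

A = P·e^(rt) = 9,500·e^(0.05·19) = 9,500·e^0.95.
e^0.95 ≈ 2.5857096593, so A ≈ 24,564.2418.

$24,564.24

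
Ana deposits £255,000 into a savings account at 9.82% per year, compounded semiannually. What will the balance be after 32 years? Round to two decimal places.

£5,480,509.69

Growth factor = (1 + 0.0491)^64 ≈ 21.49219487901.
A ≈ 255,000 × 21.49219487901 ≈ 5,480,509.6941.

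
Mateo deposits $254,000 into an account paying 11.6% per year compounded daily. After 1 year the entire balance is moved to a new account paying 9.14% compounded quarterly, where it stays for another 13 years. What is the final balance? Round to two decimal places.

$923,475.22

Phase 1: 254,000·(1 + 0.116/365)^365 ≈ 285,235.6949.
Phase 2: 285,235.6949·(1 + 0.02285)^52 ≈ 923,475.2213.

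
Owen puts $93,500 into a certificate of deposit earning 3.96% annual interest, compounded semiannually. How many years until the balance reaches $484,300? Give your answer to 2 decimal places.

41.94 years

(1 + 0.0198)^(2t) = 484,300/93,500 = 5.1797.
2t·ln(1 + 0.0198) = ln(5.1797); 2t = 1.6447/0.0196065 ≈ 83.8875.
t ≈ 41.9438 years.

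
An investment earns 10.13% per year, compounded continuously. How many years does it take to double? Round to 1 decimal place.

e^(0.1013t) = 2, so 0.1013t = ln 2 ≈ 0.69315.
t ≈ 0.69315/0.1013 ≈ 6.8425.

6.8 years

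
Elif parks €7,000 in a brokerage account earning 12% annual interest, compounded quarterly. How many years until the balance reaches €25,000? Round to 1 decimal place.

We need (1 + 0.03)^(4t) = 3.5714, so 4t = ln 3.5714 / ln 1.03 ≈ 43.0655.
t ≈ 43.0655/4 = 10.7664 years.

10.8 years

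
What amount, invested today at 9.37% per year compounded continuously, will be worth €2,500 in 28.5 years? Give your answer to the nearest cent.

P = A·e^(−rt) = 2,500·e^(−2.67045).
e^(−2.67045) ≈ 0.06922106882, so P ≈ 173.0527.

€173.05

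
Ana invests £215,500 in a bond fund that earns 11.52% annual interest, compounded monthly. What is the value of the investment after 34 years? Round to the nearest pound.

Growth factor = (1 + 0.0096)^408 ≈ 49.309601780317.
A ≈ 215,500 × 49.309601780317 ≈ 10,626,219.1837.

£10,626,219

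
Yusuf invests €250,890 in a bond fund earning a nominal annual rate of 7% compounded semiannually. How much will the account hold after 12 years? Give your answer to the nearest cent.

Growth factor = (1 + 0.035)^24 ≈ 2.28332848721.
A ≈ 250,890 × 2.28332848721 ≈ 572,864.2842.

€572,864.28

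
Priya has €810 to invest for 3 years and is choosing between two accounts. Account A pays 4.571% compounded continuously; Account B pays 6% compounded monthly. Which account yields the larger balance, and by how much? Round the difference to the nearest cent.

Account B, by €40.26

Account A growth factor: e^(0.04571·3) = e^0.13713 ≈ 1.14697725; balance ≈ 929.0516.
Account B growth factor: (1 + 0.005)^36 ≈ 1.19668052; balance ≈ 969.3112.
Account B is larger by 40.2597.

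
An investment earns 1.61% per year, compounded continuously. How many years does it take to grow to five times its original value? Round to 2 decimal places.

e^(0.0161t) = 5, so 0.0161t = ln 5 ≈ 1.6094.
t ≈ 1.6094/0.0161 ≈ 99.9651.

99.97 years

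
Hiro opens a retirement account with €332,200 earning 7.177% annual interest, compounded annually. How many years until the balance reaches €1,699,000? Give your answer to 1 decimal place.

23.5 years

(1 + 0.07177)^t = 1,699,000/332,200 = 5.1144.
t·ln(1 + 0.07177) = ln(5.1144); t = 1.6321/0.0693115 ≈ 23.5467.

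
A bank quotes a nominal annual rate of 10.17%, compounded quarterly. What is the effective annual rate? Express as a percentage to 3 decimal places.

10.564%

EAR = (1 + 10.17%/4)^4 − 1 = (1 + 0.025425)^4 − 1.
(1 + 0.025425)^4 ≈ 1.105645, so EAR ≈ 10.56447%.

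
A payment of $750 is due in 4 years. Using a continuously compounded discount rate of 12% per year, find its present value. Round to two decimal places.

P = A·e^(−rt) = 750·e^(−0.48).
e^(−0.48) ≈ 0.618783392, so P ≈ 464.0875.

$464.09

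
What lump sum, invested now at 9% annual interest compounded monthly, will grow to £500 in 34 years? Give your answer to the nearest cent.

£23.71

Periodic rate = 9%/12 = 0.0075; 408 periods.
P = 500/(1 + 0.0075)^408 ≈ 500/21.0854252 ≈ 23.7131.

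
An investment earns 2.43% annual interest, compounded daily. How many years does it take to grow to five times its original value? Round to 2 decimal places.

(1 + 0.0000665753)^(365t) = 5.
365t = ln 5 / ln(1 + 0.0000665753) ≈ 1.6094/6.65731e-05 ≈ 24175.4894.
t ≈ 66.2342.

66.23 years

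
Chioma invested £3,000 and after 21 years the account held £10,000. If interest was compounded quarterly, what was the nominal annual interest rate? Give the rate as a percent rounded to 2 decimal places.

(1 + r/4)^84 = 10,000/3,000 = 3.33333.
1 + r/4 = 3.33333^(1/84) ≈ 1.014436, so r/4 ≈ 0.0144362.
r ≈ 4·0.0144362 = 5.77449%.

5.77%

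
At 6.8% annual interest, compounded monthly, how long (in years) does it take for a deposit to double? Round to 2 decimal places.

10.22 years

(1 + 0.00566667)^(12t) = 2.
12t = ln 2 / ln(1 + 0.00566667) ≈ 0.69315/0.00565067 ≈ 122.6663.
t ≈ 10.2222.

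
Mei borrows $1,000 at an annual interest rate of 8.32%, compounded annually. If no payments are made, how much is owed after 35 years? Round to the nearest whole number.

Annual rate = 8.32% = 0.0832; years = 35.
A = 1,000·(1 + 0.0832)^35 ≈ 1,000·16.398449885 ≈ 16,398.4499.

$16,398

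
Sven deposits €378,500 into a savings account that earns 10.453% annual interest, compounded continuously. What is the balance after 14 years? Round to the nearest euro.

A = P·e^(rt) = 378,500·e^(0.10453·14) = 378,500·e^1.46342.
e^1.46342 ≈ 4.320711120777, so A ≈ 1,635,389.1592.

€1,635,389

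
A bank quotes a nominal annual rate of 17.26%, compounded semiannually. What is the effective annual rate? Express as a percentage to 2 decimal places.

EAR = (1 + 17.26%/2)^2 − 1 = (1 + 0.0863)^2 − 1.
(1 + 0.0863)^2 ≈ 1.180048, so EAR ≈ 18.00477%.

18.00%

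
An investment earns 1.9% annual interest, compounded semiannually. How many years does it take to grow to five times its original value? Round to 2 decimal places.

(1 + 0.0095)^(2t) = 5.
2t = ln 5 / ln(1 + 0.0095) ≈ 1.6094/0.00945516 ≈ 170.2180.
t ≈ 85.1090.

85.11 years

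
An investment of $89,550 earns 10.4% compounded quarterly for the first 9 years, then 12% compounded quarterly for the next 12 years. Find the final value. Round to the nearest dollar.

$932,304

Phase 1: 89,550·(1 + 0.026)^36 ≈ 225,616.3547.
Phase 2: 225,616.3547·(1 + 0.03)^48 ≈ 932,303.6059.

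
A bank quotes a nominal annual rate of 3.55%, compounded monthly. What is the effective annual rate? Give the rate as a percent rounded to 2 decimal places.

3.61%

EAR = (1 + 3.55%/12)^12 − 1 = (1 + 0.00295833)^12 − 1.
(1 + 0.00295833)^12 ≈ 1.036083, so EAR ≈ 3.60833%.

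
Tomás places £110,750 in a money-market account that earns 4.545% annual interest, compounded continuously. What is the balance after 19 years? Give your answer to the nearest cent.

A = P·e^(rt) = 110,750·e^(0.04545·19) = 110,750·e^0.86355.
e^0.86355 ≈ 2.37156482267, so A ≈ 262,650.8041.

£262,650.80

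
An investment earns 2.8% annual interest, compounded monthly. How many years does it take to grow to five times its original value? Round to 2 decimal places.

57.55 years

(1 + 0.00233333)^(12t) = 5.
12t = ln 5 / ln(1 + 0.00233333) ≈ 1.6094/0.00233062 ≈ 690.5635.
t ≈ 57.5470.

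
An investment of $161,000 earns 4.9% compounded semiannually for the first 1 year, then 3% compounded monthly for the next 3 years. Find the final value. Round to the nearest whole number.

Phase 1: 161,000·(1 + 0.0245)^2 ≈ 168,985.6402.
Phase 2: 168,985.6402·(1 + 0.0025)^36 ≈ 184,878.9764.

$184,879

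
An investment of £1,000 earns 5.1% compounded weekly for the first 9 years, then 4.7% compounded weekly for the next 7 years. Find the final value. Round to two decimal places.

After 9 years at 5.1%: 1,000 × 1.582134778 ≈ 1,582.1348.
Then 7 years at 4.7%: 1,582.1348 × 1.389371389 ≈ 2,198.1728.

£2,198.17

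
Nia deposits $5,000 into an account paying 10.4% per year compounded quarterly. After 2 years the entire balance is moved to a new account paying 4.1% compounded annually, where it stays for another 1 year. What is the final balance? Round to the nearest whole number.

After 2 years at 10.4%: 5,000 × 1.227944918 ≈ 6,139.7246.
Then 1 years at 4.1%: 6,139.7246 × 1.041 ≈ 6,391.4533.

$6,391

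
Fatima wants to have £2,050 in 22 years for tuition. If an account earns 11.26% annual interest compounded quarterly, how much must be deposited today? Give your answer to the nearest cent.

£178.15

Periodic rate = 11.26%/4 = 0.02815; 88 periods.
P = 2,050/(1 + 0.02815)^88 ≈ 2,050/11.50721499 ≈ 178.1491.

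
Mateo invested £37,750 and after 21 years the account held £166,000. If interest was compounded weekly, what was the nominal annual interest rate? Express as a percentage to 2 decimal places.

The 1092-period growth factor is 166,000/37,750 = 4.39735.
r/52 = 4.39735^(1/1092) − 1 ≈ 0.00135715, so r ≈ 52·0.00135715 = 7.05718%.

7.06%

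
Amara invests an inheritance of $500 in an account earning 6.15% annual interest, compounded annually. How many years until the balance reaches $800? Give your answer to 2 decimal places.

(1 + 0.0615)^t = 800/500 = 1.6.
t·ln(1 + 0.0615) = ln(1.6); t = 0.47/0.059683 ≈ 7.8750.

7.87 years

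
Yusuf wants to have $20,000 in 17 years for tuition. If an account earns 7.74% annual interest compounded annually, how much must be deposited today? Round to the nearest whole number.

Growth factor = (1 + 0.0774)^17 ≈ 3.5514729449.
P = 20,000/3.5514729449 ≈ 5,631.4662.

$5,631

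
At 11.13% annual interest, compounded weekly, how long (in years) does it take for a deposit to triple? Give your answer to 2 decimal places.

(1 + 0.00214038)^(52t) = 3.
52t = ln 3 / ln(1 + 0.00214038) ≈ 1.0986/0.0021381 ≈ 513.8271.
t ≈ 9.8813.

9.88 years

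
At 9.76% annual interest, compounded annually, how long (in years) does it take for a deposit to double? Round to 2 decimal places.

(1 + 0.0976)^t = 2.
t = ln 2 / ln(1 + 0.0976) ≈ 0.69315/0.093126 ≈ 7.4431.

7.44 years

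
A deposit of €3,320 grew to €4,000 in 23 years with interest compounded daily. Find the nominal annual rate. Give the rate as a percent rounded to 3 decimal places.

0.810%

The 8395-period growth factor is 4,000/3,320 = 1.20482.
r/365 = 1.20482^(1/8395) − 1 ≈ 0.0000221956, so r ≈ 365·0.0000221956 = 0.81014%.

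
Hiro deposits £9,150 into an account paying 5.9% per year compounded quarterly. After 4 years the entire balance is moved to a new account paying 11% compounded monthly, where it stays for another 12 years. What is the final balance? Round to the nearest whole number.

After 4 years at 5.9%: 9,150 × 1.2639938469 ≈ 11,565.5437.
Then 12 years at 11%: 11,565.5437 × 3.7209786807 ≈ 43,035.1415.

£43,035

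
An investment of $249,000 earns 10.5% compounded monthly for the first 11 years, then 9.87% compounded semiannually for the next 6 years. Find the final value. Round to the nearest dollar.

$1,401,755

Phase 1: 249,000·(1 + 0.00875)^132 ≈ 786,371.2868.
Phase 2: 786,371.2868·(1 + 0.04935)^12 ≈ 1,401,754.7930.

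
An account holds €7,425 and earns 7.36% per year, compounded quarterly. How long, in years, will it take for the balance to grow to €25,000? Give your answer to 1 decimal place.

(1 + 0.0184)^(4t) = 25,000/7,425 = 3.367.
4t·ln(1 + 0.0184) = ln(3.367); 4t = 1.214/0.0182328 ≈ 66.5847.
t ≈ 16.6462 years.

16.6 years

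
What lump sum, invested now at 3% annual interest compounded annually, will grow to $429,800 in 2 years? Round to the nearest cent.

$405,127.72

Annual rate = 3% = 0.03; 2 periods.
P = 429,800/(1 + 0.03)^2 ≈ 429,800/1.0609 ≈ 405,127.7217.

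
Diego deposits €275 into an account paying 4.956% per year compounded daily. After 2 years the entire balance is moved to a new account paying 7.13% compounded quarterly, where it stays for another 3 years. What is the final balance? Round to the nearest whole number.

€375

After 2 years at 4.956%: 275 × 1.10419137 ≈ 303.6526.
Then 3 years at 7.13%: 303.6526 × 1.23616763 ≈ 375.3655.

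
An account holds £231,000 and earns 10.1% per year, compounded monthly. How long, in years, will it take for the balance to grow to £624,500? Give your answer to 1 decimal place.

(1 + 0.00841667)^(12t) = 624,500/231,000 = 2.7035.
12t·ln(1 + 0.00841667) = ln(2.7035); 12t = 0.99453/0.00838144 ≈ 118.6590.
t ≈ 9.8882 years.

9.9 years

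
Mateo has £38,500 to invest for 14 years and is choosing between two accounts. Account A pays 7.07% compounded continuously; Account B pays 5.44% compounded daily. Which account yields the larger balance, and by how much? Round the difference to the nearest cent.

Account A, by £21,141.03

A: e^(0.0707·14) = e^0.9898 ≈ 2.69069627928, so 38,500 × 2.69069627928 ≈ 103,591.8068.
B: (1 + 0.0544/365)^5110 ≈ 2.1415786646, so 38,500 × 2.1415786646 ≈ 82,450.7786.
Difference ≈ 21,141.0282 in favor of A.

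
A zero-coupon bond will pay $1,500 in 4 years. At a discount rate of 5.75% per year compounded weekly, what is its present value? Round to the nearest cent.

Growth factor = (1 + 0.0575/52)^208 ≈ 1.25844009.
P = 1,500/1.25844009 ≈ 1,191.9519.

$1,191.95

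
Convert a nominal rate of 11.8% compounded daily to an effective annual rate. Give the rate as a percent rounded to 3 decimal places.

One year is 365 periods at 0.000323288 each: (1 + 0.000323288)^365 ≈ 1.125223.
EAR = 1.125223 − 1 ≈ 12.52227%.

12.522%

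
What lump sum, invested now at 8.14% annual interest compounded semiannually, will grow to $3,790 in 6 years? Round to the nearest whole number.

$2,348

Periodic rate = 8.14%/2 = 0.0407; 12 periods.
P = 3,790/(1 + 0.0407)^12 ≈ 3,790/1.614011611 ≈ 2,348.1863.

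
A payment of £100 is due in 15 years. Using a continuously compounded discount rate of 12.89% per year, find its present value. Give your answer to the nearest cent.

P = A·e^(−rt) = 100·e^(−1.9335).
e^(−1.9335) ≈ 0.14464107, so P ≈ 14.4641.

£14.46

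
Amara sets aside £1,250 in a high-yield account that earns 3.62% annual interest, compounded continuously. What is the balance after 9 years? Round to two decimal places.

A = P·e^(rt) = 1,250·e^(0.0362·9) = 1,250·e^0.3258.
e^0.3258 ≈ 1.385138314, so A ≈ 1,731.4229.

£1,731.42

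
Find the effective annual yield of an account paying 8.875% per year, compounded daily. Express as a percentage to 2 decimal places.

9.28%

EAR = (1 + 8.875%/365)^365 − 1 = (1 + 0.000243151)^365 − 1.
(1 + 0.000243151)^365 ≈ 1.092796, so EAR ≈ 9.27956%.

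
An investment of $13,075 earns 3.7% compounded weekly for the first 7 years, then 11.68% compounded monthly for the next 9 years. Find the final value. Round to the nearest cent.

After 7 years at 3.7%: 13,075 × 1.2955144817 ≈ 16,938.8518.
Then 9 years at 11.68%: 16,938.8518 × 2.8465767035 ≈ 48,217.7411.

$48,217.74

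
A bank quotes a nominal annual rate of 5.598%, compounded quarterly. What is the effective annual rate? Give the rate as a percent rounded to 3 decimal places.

One year is 4 periods at 0.013995 each: (1 + 0.013995)^4 ≈ 1.057166.
EAR = 1.057166 − 1 ≈ 5.71662%.

5.717%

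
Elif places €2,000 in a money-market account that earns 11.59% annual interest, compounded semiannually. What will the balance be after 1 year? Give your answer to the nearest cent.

Growth factor = (1 + 0.05795)^2 ≈ 1.119258202.
A ≈ 2,000 × 1.119258202 ≈ 2,238.5164.

€2,238.52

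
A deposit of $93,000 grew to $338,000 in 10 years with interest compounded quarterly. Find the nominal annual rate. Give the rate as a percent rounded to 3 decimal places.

13.115%

(1 + r/4)^40 = 338,000/93,000 = 3.63441.
1 + r/4 = 3.63441^(1/40) ≈ 1.032787, so r/4 ≈ 0.0327872.
r ≈ 4·0.0327872 = 13.11488%.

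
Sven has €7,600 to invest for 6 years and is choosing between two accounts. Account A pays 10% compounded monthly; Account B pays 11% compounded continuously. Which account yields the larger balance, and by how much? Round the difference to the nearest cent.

Account A growth factor: (1 + 0.1/12)^72 ≈ 1.8175942802; balance ≈ 13,813.7165.
Account B growth factor: e^(0.11·6) = e^0.66 ≈ 1.9347923344; balance ≈ 14,704.4217.
Account B is larger by 890.7052.

Account B, by €890.71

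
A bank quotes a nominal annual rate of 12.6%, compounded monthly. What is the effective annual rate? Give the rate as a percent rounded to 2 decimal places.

One year is 12 periods at 0.0105 each: (1 + 0.0105)^12 ≈ 1.133537.
EAR = 1.133537 − 1 ≈ 13.35373%.

13.35%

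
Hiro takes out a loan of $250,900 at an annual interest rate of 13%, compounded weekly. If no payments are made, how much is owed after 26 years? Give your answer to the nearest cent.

Periodic rate = 13%/52 = 0.0025; periods = 52·26 = 1352.
A = 250,900·(1 + 0.0025)^1352 ≈ 250,900·29.2471469424 ≈ 7,338,109.1678.

$7,338,109.17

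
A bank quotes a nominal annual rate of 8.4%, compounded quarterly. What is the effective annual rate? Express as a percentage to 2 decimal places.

EAR = (1 + 8.4%/4)^4 − 1 = (1 + 0.021)^4 − 1.
(1 + 0.021)^4 ≈ 1.086683, so EAR ≈ 8.66832%.

8.67%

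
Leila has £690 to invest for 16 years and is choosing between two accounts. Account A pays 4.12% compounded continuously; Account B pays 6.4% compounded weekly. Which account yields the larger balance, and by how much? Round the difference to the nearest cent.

Account A growth factor: e^(0.0412·16) = e^0.6592 ≈ 1.93324512; balance ≈ 1,333.9391.
Account B growth factor: (1 + 0.064/52)^832 ≈ 2.782557205; balance ≈ 1,919.9645.
Account B is larger by 586.0253.

Account B, by £586.03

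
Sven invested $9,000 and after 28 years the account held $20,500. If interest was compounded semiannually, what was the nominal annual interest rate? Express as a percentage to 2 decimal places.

2.96%

The 56-period growth factor is 20,500/9,000 = 2.27778.
r/2 = 2.27778^(1/56) − 1 ≈ 0.0148086, so r ≈ 2·0.0148086 = 2.96172%.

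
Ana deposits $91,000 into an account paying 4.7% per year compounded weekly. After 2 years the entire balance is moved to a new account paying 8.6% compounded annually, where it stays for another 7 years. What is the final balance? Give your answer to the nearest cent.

After 2 years at 4.7%: 91,000 × 1.09851310735 ≈ 99,964.6928.
Then 7 years at 8.6%: 99,964.6928 × 1.781594145 ≈ 178,096.5113.

$178,096.51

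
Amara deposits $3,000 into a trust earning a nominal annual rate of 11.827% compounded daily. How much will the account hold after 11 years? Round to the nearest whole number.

Periodic rate = 11.827%/365 = 0.000324027; periods = 365·11 = 4015.
A = 3,000·(1 + 0.11827/365)^4015 ≈ 3,000·3.6720837145 ≈ 11,016.2511.

$11,016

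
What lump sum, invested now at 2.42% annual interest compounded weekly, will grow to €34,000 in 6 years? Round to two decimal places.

€29,405.87

Growth factor = (1 + 0.0242/52)^312 ≈ 1.1562317472.
P = 34,000/1.1562317472 ≈ 29,405.8696.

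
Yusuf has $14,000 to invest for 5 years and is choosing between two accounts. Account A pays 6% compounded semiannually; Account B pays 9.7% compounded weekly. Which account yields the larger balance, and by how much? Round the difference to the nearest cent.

Account B, by $3,913.35

A: (1 + 0.03)^10 ≈ 1.3439163793, so 14,000 × 1.3439163793 ≈ 18,814.8293.
B: (1 + 0.097/52)^260 ≈ 1.623441382, so 14,000 × 1.623441382 ≈ 22,728.1793.
Difference ≈ 3,913.3500 in favor of B.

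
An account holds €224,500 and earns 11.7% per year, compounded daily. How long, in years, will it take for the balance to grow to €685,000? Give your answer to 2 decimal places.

9.54 years

(1 + 0.000320548)^(365t) = 685,000/224,500 = 3.0512.
365t·ln(1 + 0.000320548) = ln(3.0512); 365t = 1.1155/0.000320497 ≈ 3480.6709.
t ≈ 9.5361 years.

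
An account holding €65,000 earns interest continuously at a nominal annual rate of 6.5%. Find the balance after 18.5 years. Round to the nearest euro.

A = P·e^(rt) = 65,000·e^(0.065·18.5) = 65,000·e^1.2025.
e^1.2025 ≈ 3.32842759906, so A ≈ 216,347.7939.

€216,348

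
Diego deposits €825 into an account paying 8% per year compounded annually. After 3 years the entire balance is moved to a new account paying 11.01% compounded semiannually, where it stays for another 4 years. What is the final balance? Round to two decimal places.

€1,595.55

Phase 1: 825·(1 + 0.08)^3 ≈ 1,039.2624.
Phase 2: 1,039.2624·(1 + 0.05505)^8 ≈ 1,595.5468.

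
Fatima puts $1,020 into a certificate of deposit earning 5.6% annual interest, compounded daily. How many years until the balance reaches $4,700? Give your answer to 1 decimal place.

27.3 years

(1 + 0.000153425)^(365t) = 4,700/1,020 = 4.6078.
365t·ln(1 + 0.000153425) = ln(4.6078); 365t = 1.5278/0.000153413 ≈ 9958.4845.
t ≈ 27.2835 years.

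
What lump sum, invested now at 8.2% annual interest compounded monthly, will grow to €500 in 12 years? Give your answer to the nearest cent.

Growth factor = (1 + 0.082/12)^144 ≈ 2.66619733.
P = 500/2.66619733 ≈ 187.5330.

€187.53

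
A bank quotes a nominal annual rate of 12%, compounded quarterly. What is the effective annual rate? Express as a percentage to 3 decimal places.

12.551%

One year is 4 periods at 0.03 each: (1 + 0.03)^4 ≈ 1.125509.
EAR = 1.125509 − 1 ≈ 12.55088%.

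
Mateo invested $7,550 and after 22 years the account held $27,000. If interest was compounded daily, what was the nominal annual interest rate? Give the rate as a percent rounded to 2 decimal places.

5.79%

The 8030-period growth factor is 27,000/7,550 = 3.57616.
r/365 = 3.57616^(1/8030) − 1 ≈ 0.000158704, so r ≈ 365·0.000158704 = 5.79268%.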